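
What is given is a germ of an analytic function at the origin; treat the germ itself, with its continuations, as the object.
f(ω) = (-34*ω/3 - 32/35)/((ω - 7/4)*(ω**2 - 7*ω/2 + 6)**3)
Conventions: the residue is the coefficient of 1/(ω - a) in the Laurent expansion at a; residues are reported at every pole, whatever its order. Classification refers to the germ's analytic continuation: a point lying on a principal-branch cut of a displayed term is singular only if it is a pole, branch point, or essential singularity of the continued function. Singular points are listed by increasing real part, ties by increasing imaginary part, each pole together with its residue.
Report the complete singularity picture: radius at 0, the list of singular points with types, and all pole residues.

Radius of convergence at 0: 7/4.
At (7/4) - ((1/4)*sqrt(47))*i: a pole of order 3; residue (4461568/10901415) - ((2176/103823)*sqrt(47))*i.
At 7/4: a pole of order 1; residue -8923136/10901415.
At (7/4) + ((1/4)*sqrt(47))*i: a pole of order 3; residue (4461568/10901415) + ((2176/103823)*sqrt(47))*i.

Denominator factor (ω - 7/4): pole of order 1 at 7/4, modulus 7/4.
Denominator factor (ω**2 - 7*ω/2 + 6)^3: discriminant -47/4, complex-conjugate roots (7/4) + ((1/4)*sqrt(47))*i and (7/4) - ((1/4)*sqrt(47))*i; poles of order 3, moduli sqrt(6) and sqrt(6).
The radius of convergence is the smallest modulus among the singular points: 7/4.
The factor ω**2 - 7*ω/2 + 6 splits as (ω - a)(ω - a') with a = (7/4) - ((1/4)*sqrt(47))*i, a' = (7/4) + ((1/4)*sqrt(47))*i. At the order-3 pole a set g(ω) = (ω - a)^3*f(ω) = [(-34*ω/3 - 32/35)/(ω - 7/4)] / (ω - a')^3.
Order-3 pole: residue = g''(a)/2; g''((7/4) - ((1/4)*sqrt(47))*i) = (8923136/10901415) - ((4352/103823)*sqrt(47))*i, so the residue is (4461568/10901415) - ((2176/103823)*sqrt(47))*i.
At the order-1 pole 7/4 set g(ω) = (ω - (7/4))*f(ω) = (-34*ω/3 - 32/35)/(ω**2 - 7*ω/2 + 6)**3.
Simple pole: residue = g(a) at a = 7/4, which is -8923136/10901415.
The factor ω**2 - 7*ω/2 + 6 splits as (ω - a)(ω - a') with a = (7/4) + ((1/4)*sqrt(47))*i, a' = (7/4) - ((1/4)*sqrt(47))*i. At the order-3 pole a set g(ω) = (ω - a)^3*f(ω) = [(-34*ω/3 - 32/35)/(ω - 7/4)] / (ω - a')^3.
Order-3 pole: residue = g''(a)/2; g''((7/4) + ((1/4)*sqrt(47))*i) = (8923136/10901415) + ((4352/103823)*sqrt(47))*i, so the residue is (4461568/10901415) + ((2176/103823)*sqrt(47))*i.
List the singular points by increasing real part (a conjugate pair: the negative imaginary part first).


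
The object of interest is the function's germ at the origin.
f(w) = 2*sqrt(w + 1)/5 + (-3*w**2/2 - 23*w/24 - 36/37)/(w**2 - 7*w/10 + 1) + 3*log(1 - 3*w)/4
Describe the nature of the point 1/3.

The term (3/4)*log(1 - w/(1/3)) has argument 1 - 1/3/(1/3) = 0 at 1/3: a logarithmic (infinitely-sheeted) branch point; the remaining terms are analytic or single-valued there.

The point is a logarithmic branch point.


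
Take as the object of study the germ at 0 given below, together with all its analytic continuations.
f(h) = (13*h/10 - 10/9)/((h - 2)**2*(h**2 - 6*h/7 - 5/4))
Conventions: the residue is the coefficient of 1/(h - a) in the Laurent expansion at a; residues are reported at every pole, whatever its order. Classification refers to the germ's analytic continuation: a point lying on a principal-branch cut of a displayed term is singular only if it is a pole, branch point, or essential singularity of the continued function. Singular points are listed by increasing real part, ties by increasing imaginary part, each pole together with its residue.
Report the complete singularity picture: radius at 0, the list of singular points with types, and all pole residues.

Denominator factor (h - 2)^2: pole of order 2 at 2, modulus 2.
Denominator factor (h**2 - 6*h/7 - 5/4): discriminant 281/49, real irrational roots 3/7 + (1/14)*sqrt(281) and 3/7 - (1/14)*sqrt(281); poles of order 1, moduli 3/7 + (1/14)*sqrt(281) and -3/7 + (1/14)*sqrt(281).
The radius of convergence is the smallest modulus among the singular points: -3/7 + (1/14)*sqrt(281).
The factor h**2 - 6*h/7 - 5/4 splits as (h - a)(h - a') with a = 3/7 - (1/14)*sqrt(281), a' = 3/7 + (1/14)*sqrt(281). At the order-1 pole a set g(h) = (h - a)*f(h) = [(13*h/10 - 10/9)/(h - 2)**2] / (h - a').
Simple pole: residue = g(a) at a = 3/7 - (1/14)*sqrt(281), which is 58793/37845 - (101402/1181605)*sqrt(281).
The factor h**2 - 6*h/7 - 5/4 splits as (h - a)(h - a') with a = 3/7 + (1/14)*sqrt(281), a' = 3/7 - (1/14)*sqrt(281). At the order-1 pole a set g(h) = (h - a)*f(h) = [(13*h/10 - 10/9)/(h - 2)**2] / (h - a').
Simple pole: residue = g(a) at a = 3/7 + (1/14)*sqrt(281), which is 58793/37845 + (101402/1181605)*sqrt(281).
At the order-2 pole 2 set g(h) = (h - (2))^2*f(h) = (13*h/10 - 10/9)/(h**2 - 6*h/7 - 5/4).
Order-2 pole: residue = g'(a); g'(2) = -117586/37845, so the residue is -117586/37845.
List the singular points by increasing real part (a conjugate pair: the negative imaginary part first).

Radius of convergence at 0: -3/7 + (1/14)*sqrt(281).
At 3/7 - (1/14)*sqrt(281): a pole of order 1; residue 58793/37845 - (101402/1181605)*sqrt(281).
At 3/7 + (1/14)*sqrt(281): a pole of order 1; residue 58793/37845 + (101402/1181605)*sqrt(281).
At 2: a pole of order 2; residue -117586/37845.


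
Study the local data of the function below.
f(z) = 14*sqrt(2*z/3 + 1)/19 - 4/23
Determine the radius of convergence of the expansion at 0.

Branch term (14/19)*sqrt(1 - z/(-3/2)): its argument vanishes at z = -3/2, a square-root branch point, modulus 3/2.
The radius of convergence is the smallest modulus among the singular points: 3/2.

The radius of convergence is 3/2.


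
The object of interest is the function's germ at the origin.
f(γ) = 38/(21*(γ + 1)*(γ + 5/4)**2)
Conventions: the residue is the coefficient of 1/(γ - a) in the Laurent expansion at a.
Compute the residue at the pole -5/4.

The residue is -608/21.

At the order-2 pole -5/4 set g(γ) = (γ - (-5/4))^2*f(γ) = 38/(21*(γ + 1)).
Order-2 pole: residue = g'(a); g'(-5/4) = -608/21, so the residue is -608/21.


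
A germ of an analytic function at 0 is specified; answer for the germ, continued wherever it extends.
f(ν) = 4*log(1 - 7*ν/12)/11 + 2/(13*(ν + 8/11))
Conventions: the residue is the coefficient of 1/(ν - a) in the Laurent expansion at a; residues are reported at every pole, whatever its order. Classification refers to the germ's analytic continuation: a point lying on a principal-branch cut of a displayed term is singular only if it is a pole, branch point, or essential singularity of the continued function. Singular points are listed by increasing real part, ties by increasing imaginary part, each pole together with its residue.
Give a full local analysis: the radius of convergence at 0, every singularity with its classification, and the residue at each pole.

Denominator factor (ν + 8/11): pole of order 1 at -8/11, modulus 8/11.
Branch term (4/11)*log(1 - ν/(12/7)): its argument vanishes at ν = 12/7, a logarithmic branch point, modulus 12/7.
The radius of convergence is the smallest modulus among the singular points: 8/11.
The branch term is analytic at -8/11 and contributes nothing to the residue; only the rational part matters.
At the order-1 pole -8/11 set g(ν) = (ν - (-8/11))*(rational part) = 2/13.
Simple pole: residue = g(a) at a = -8/11, which is 2/13.
List the singular points by increasing real part (a conjugate pair: the negative imaginary part first).

Radius of convergence at 0: 8/11.
At -8/11: a pole of order 1; residue 2/13.
At 12/7: a logarithmic branch point.


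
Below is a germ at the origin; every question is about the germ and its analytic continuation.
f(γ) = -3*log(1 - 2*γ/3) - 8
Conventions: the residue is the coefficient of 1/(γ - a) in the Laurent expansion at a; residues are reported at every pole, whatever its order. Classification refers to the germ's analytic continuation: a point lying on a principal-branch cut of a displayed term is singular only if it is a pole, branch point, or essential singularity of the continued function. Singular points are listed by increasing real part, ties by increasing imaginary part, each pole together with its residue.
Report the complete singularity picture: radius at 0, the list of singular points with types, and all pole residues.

Radius of convergence at 0: 3/2.
At 3/2: a logarithmic branch point.

Branch term (-3)*log(1 - γ/(3/2)): its argument vanishes at γ = 3/2, a logarithmic branch point, modulus 3/2.
The radius of convergence is the smallest modulus among the singular points: 3/2.


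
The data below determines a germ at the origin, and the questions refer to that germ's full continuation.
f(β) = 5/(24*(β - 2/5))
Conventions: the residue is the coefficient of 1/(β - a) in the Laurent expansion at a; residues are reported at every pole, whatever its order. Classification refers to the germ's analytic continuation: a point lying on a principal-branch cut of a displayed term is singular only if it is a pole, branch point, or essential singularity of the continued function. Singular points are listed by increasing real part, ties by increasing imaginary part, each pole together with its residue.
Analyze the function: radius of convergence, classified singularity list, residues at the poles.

Radius of convergence at 0: 2/5.
At 2/5: a pole of order 1; residue 5/24.

Denominator factor (β - 2/5): pole of order 1 at 2/5, modulus 2/5.
The radius of convergence is the smallest modulus among the singular points: 2/5.
At the order-1 pole 2/5 set g(β) = (β - (2/5))*f(β) = 5/24.
Simple pole: residue = g(a) at a = 2/5, which is 5/24.


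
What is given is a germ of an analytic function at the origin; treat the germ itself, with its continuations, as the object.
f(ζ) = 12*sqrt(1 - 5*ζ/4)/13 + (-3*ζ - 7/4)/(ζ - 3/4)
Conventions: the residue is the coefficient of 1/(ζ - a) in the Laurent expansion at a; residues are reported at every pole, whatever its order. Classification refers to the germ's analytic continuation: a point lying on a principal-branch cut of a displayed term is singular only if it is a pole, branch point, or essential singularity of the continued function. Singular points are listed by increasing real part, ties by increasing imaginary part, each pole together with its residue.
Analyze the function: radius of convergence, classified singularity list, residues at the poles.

Denominator factor (ζ - 3/4): pole of order 1 at 3/4, modulus 3/4.
Branch term (12/13)*sqrt(1 - ζ/(4/5)): its argument vanishes at ζ = 4/5, a square-root branch point, modulus 4/5.
The radius of convergence is the smallest modulus among the singular points: 3/4.
The branch term is analytic at 3/4 and contributes nothing to the residue; only the rational part matters.
At the order-1 pole 3/4 set g(ζ) = (ζ - (3/4))*(rational part) = -3*ζ - 7/4.
Simple pole: residue = g(a) at a = 3/4, which is -4.
List the singular points by increasing real part (a conjugate pair: the negative imaginary part first).

Radius of convergence at 0: 3/4.
At 3/4: a pole of order 1; residue -4.
At 4/5: an algebraic (square-root) branch point.


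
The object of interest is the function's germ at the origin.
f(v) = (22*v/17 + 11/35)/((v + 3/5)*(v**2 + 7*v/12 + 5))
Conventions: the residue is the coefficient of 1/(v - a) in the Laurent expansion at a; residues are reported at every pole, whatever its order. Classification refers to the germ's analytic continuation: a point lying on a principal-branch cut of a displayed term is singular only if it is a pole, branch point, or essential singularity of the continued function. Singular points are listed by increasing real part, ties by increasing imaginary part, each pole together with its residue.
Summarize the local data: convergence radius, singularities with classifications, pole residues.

Radius of convergence at 0: 3/5.
At -3/5: a pole of order 1; residue -5500/59619.
At (-7/24) - ((1/24)*sqrt(2831))*i: a pole of order 1; residue (2750/59619) + ((905498/168781389)*sqrt(2831))*i.
At (-7/24) + ((1/24)*sqrt(2831))*i: a pole of order 1; residue (2750/59619) - ((905498/168781389)*sqrt(2831))*i.

Denominator factor (v**2 + 7*v/12 + 5): discriminant -2831/144, complex-conjugate roots (-7/24) + ((1/24)*sqrt(2831))*i and (-7/24) - ((1/24)*sqrt(2831))*i; poles of order 1, moduli sqrt(5) and sqrt(5).
Denominator factor (v + 3/5): pole of order 1 at -3/5, modulus 3/5.
The radius of convergence is the smallest modulus among the singular points: 3/5.
At the order-1 pole -3/5 set g(v) = (v - (-3/5))*f(v) = (22*v/17 + 11/35)/(v**2 + 7*v/12 + 5).
Simple pole: residue = g(a) at a = -3/5, which is -5500/59619.
The factor v**2 + 7*v/12 + 5 splits as (v - a)(v - a') with a = (-7/24) - ((1/24)*sqrt(2831))*i, a' = (-7/24) + ((1/24)*sqrt(2831))*i. At the order-1 pole a set g(v) = (v - a)*f(v) = [(22*v/17 + 11/35)/(v + 3/5)] / (v - a').
Simple pole: residue = g(a) at a = (-7/24) - ((1/24)*sqrt(2831))*i, which is (2750/59619) + ((905498/168781389)*sqrt(2831))*i.
The factor v**2 + 7*v/12 + 5 splits as (v - a)(v - a') with a = (-7/24) + ((1/24)*sqrt(2831))*i, a' = (-7/24) - ((1/24)*sqrt(2831))*i. At the order-1 pole a set g(v) = (v - a)*f(v) = [(22*v/17 + 11/35)/(v + 3/5)] / (v - a').
Simple pole: residue = g(a) at a = (-7/24) + ((1/24)*sqrt(2831))*i, which is (2750/59619) - ((905498/168781389)*sqrt(2831))*i.
List the singular points by increasing real part (a conjugate pair: the negative imaginary part first).


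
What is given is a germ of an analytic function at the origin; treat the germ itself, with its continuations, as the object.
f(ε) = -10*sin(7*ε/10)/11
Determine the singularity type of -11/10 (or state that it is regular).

The point is a regular point.

There is no denominator, hence no pole anywhere.
The factor sin(7*ε/10) is entire.
So the germ continues analytically to -11/10.


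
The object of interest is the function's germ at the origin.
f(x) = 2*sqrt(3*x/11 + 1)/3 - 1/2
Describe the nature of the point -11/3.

The point is an algebraic (square-root) branch point.

The term (2/3)*sqrt(1 - x/(-11/3)) has argument 1 - -11/3/(-11/3) = 0 at -11/3: a square-root (algebraic, two-sheeted) branch point; the remaining terms are analytic or single-valued there.


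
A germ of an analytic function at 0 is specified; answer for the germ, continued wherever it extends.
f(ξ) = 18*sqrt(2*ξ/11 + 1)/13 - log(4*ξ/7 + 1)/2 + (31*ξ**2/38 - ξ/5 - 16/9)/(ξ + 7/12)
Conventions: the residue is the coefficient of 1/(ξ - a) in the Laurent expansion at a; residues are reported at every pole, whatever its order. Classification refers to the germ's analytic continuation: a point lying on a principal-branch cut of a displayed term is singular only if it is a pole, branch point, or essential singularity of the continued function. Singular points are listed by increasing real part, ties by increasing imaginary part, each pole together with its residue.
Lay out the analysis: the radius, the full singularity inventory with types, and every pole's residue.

Denominator factor (ξ + 7/12): pole of order 1 at -7/12, modulus 7/12.
Branch term (18/13)*sqrt(1 - ξ/(-11/2)): its argument vanishes at ξ = -11/2, a square-root branch point, modulus 11/2.
Branch term (-1/2)*log(1 - ξ/(-7/4)): its argument vanishes at ξ = -7/4, a logarithmic branch point, modulus 7/4.
The radius of convergence is the smallest modulus among the singular points: 7/12.
The branch terms are analytic at -7/12 and contribute nothing to the residue; only the rational part matters.
At the order-1 pole -7/12 set g(ξ) = (ξ - (-7/12))*(rational part) = 31*ξ**2/38 - ξ/5 - 16/9.
Simple pole: residue = g(a) at a = -7/12, which is -37853/27360.
List the singular points by increasing real part (a conjugate pair: the negative imaginary part first).

Radius of convergence at 0: 7/12.
At -11/2: an algebraic (square-root) branch point.
At -7/4: a logarithmic branch point.
At -7/12: a pole of order 1; residue -37853/27360.


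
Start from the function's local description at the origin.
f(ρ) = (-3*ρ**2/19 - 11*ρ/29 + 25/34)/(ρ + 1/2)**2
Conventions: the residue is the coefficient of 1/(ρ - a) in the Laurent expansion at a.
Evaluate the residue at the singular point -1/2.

At the order-2 pole -1/2 set g(ρ) = (ρ - (-1/2))^2*f(ρ) = -3*ρ**2/19 - 11*ρ/29 + 25/34.
Order-2 pole: residue = g'(a); g'(-1/2) = -122/551, so the residue is -122/551.

The residue is -122/551.


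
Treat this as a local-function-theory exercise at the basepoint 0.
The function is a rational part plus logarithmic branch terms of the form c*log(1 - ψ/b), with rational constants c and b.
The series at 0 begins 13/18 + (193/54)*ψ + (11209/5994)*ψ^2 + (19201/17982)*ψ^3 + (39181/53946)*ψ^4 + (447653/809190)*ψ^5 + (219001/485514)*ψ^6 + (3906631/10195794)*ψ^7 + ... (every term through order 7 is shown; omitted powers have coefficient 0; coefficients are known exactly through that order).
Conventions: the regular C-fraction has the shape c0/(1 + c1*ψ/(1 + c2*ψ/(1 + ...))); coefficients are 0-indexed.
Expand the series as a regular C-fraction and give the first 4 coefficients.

Taylor coefficients (read off): a_0 = 13/18, a_1 = 193/54, a_2 = 11209/5994, a_3 = 19201/17982.
c0 = a_0 = 13/18. Peel one level at a time: if S = 1 + c*ψ/S' with S'(0) = 1, then c is the ψ-coefficient of S and S' = c*ψ/(S - 1).
S_1 = c0/f = 1 + (-193/39)*ψ + (136944/6253)*ψ^2 + ...; c1 = -193/39.
S_2 = c1*ψ/(S_1 - 1) = 1 + (410832/92833)*ψ + (-1274740/50993881)*ψ^2 + ...; c2 = 410832/92833.
S_3 = c2*ψ/(S_2 - 1) = 1 + (4142905/733437828)*ψ + ...; c3 = 4142905/733437828.

The regular C-fraction coefficients are [13/18, -193/39, 410832/92833, 4142905/733437828].


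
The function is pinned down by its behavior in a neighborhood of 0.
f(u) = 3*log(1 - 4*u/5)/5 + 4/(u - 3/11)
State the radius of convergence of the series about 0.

The radius of convergence is 3/11.

Denominator factor (u - 3/11): pole of order 1 at 3/11, modulus 3/11.
Branch term (3/5)*log(1 - u/(5/4)): its argument vanishes at u = 5/4, a logarithmic branch point, modulus 5/4.
The radius of convergence is the smallest modulus among the singular points: 3/11.


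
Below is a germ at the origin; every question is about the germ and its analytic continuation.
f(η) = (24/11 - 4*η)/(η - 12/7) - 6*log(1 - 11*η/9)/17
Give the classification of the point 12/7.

The denominator factor η - 12/7 vanishes at 12/7 and appears to the power 1; the numerator there equals -360/77, nonzero, and no other factor vanishes.
The branch terms are analytic at this point.
Hence a pole whose order is the multiplicity, 1.

The point is a pole of order 1.


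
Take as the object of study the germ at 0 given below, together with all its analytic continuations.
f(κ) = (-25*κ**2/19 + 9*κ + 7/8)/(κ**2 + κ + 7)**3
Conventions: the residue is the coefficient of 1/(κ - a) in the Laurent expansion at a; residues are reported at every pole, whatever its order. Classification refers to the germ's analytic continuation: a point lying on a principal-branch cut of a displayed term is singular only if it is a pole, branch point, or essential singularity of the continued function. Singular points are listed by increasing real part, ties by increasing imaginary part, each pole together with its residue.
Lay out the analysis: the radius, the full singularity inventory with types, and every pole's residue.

Denominator factor (κ**2 + κ + 7)^3: discriminant -27, complex-conjugate roots (-1/2) + ((3/2)*sqrt(3))*i and (-1/2) - ((3/2)*sqrt(3))*i; poles of order 3, moduli sqrt(7) and sqrt(7).
The radius of convergence is the smallest modulus among the singular points: sqrt(7).
The factor κ**2 + κ + 7 splits as (κ - a)(κ - a') with a = (-1/2) - ((3/2)*sqrt(3))*i, a' = (-1/2) + ((3/2)*sqrt(3))*i. At the order-3 pole a set g(κ) = (κ - a)^3*f(κ) = [-25*κ**2/19 + 9*κ + 7/8] / (κ - a')^3.
Order-3 pole: residue = g''(a)/2; g''((-1/2) - ((3/2)*sqrt(3))*i) = -((1051/83106)*sqrt(3))*i, so the residue is -((1051/166212)*sqrt(3))*i.
The factor κ**2 + κ + 7 splits as (κ - a)(κ - a') with a = (-1/2) + ((3/2)*sqrt(3))*i, a' = (-1/2) - ((3/2)*sqrt(3))*i. At the order-3 pole a set g(κ) = (κ - a)^3*f(κ) = [-25*κ**2/19 + 9*κ + 7/8] / (κ - a')^3.
Order-3 pole: residue = g''(a)/2; g''((-1/2) + ((3/2)*sqrt(3))*i) = ((1051/83106)*sqrt(3))*i, so the residue is ((1051/166212)*sqrt(3))*i.
List the singular points by increasing real part (a conjugate pair: the negative imaginary part first).

Radius of convergence at 0: sqrt(7).
At (-1/2) - ((3/2)*sqrt(3))*i: a pole of order 3; residue -((1051/166212)*sqrt(3))*i.
At (-1/2) + ((3/2)*sqrt(3))*i: a pole of order 3; residue ((1051/166212)*sqrt(3))*i.


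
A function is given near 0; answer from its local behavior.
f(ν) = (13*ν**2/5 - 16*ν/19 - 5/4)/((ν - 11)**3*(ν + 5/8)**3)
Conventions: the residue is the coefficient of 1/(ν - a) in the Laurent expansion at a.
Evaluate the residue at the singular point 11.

At the order-3 pole 11 set g(ν) = (ν - (11))^3*f(ν) = (13*ν**2/5 - 16*ν/19 - 5/4)/(ν + 5/8)**3.
Order-3 pole: residue = g''(a)/2; g''(11) = 436655104/220301316945, so the residue is 218327552/220301316945.

The residue is 218327552/220301316945.


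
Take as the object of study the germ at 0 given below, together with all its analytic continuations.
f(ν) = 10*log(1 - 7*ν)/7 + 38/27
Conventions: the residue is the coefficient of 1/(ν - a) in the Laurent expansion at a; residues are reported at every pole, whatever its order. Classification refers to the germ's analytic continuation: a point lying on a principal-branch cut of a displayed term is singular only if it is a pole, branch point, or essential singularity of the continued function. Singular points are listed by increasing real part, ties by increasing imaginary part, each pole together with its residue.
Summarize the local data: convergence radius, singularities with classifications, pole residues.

Radius of convergence at 0: 1/7.
At 1/7: a logarithmic branch point.

Branch term (10/7)*log(1 - ν/(1/7)): its argument vanishes at ν = 1/7, a logarithmic branch point, modulus 1/7.
The radius of convergence is the smallest modulus among the singular points: 1/7.


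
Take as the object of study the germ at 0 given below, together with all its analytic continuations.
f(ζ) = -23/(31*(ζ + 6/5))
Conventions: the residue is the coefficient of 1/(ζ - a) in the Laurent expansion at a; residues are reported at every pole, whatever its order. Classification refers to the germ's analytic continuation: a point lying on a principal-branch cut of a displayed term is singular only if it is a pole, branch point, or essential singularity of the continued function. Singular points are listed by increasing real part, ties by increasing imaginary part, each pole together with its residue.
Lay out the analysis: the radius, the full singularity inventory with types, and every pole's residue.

Radius of convergence at 0: 6/5.
At -6/5: a pole of order 1; residue -23/31.

Denominator factor (ζ + 6/5): pole of order 1 at -6/5, modulus 6/5.
The radius of convergence is the smallest modulus among the singular points: 6/5.
At the order-1 pole -6/5 set g(ζ) = (ζ - (-6/5))*f(ζ) = -23/31.
Simple pole: residue = g(a) at a = -6/5, which is -23/31.


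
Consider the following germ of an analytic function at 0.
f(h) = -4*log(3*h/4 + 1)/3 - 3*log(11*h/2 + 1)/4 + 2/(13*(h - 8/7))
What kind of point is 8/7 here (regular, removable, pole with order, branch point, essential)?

The denominator factor h - 8/7 vanishes at 8/7 and appears to the power 1; the numerator there equals 2/13, nonzero, and no other factor vanishes.
The branch terms are analytic at this point.
Hence a pole whose order is the multiplicity, 1.

The point is a pole of order 1.


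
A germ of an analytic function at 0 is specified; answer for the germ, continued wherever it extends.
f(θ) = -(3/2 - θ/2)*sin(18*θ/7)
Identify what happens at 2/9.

The point is a regular point.

There is no denominator, hence no pole anywhere.
The factor -sin(18*θ/7) is entire.
So the germ continues analytically to 2/9.


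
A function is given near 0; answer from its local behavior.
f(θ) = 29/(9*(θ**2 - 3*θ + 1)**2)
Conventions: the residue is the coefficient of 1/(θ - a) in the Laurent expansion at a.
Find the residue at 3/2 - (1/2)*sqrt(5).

The factor θ**2 - 3*θ + 1 splits as (θ - a)(θ - a') with a = 3/2 - (1/2)*sqrt(5), a' = 3/2 + (1/2)*sqrt(5). At the order-2 pole a set g(θ) = (θ - a)^2*f(θ) = [29/9] / (θ - a')^2.
Order-2 pole: residue = g'(a); g'(3/2 - (1/2)*sqrt(5)) = (58/225)*sqrt(5), so the residue is (58/225)*sqrt(5).

The residue is (58/225)*sqrt(5).


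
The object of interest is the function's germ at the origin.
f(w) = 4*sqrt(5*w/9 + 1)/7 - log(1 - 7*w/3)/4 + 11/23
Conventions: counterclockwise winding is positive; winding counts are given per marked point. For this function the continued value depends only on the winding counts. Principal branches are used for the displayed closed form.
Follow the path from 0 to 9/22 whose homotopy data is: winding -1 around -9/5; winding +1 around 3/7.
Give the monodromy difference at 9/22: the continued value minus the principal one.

The rational part is single-valued and drops out of the difference; each branch term changes only by its own monodromy.
(4/7)*sqrt(1 - w/(-9/5)): winding -1 is odd, the square root flips sign, contributing -2*(4/7)*sqrt(1 - (9/22)/(-9/5)) = -2*(4/7)*sqrt(27/22) = -(12/77)*sqrt(66).
(-1/4)*log(1 - w/(3/7)): each positive loop around 3/7 adds 2*pi*i to the log, so winding +1 contributes (-1/4)*(1)*2*pi*i = -(1/2)*pi*i.
Summing the contributions at w = 9/22 gives (-(12/77)*sqrt(66)) - ((1/2)*pi)*i.

Continued minus principal equals (-(12/77)*sqrt(66)) - ((1/2)*pi)*i.


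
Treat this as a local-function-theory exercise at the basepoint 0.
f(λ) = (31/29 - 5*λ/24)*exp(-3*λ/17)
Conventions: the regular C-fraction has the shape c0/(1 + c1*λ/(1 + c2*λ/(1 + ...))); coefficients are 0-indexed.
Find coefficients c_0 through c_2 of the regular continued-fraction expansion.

Taylor coefficients (expand at 0): a_0 = 31/29, a_1 = -4697/11832, a_2 = 3581/67048.
c0 = a_0 = 31/29. Peel one level at a time: if S = 1 + c*λ/S' with S'(0) = 1, then c is the λ-coefficient of S and S' = c*λ/(S - 1).
S_1 = c0/f = 1 + (4697/12648)*λ + (14069017/159971904)*λ^2 + ...; c1 = 4697/12648.
S_2 = c1*λ/(S_1 - 1) = 1 + (-14069017/59407656)*λ + ...; c2 = -14069017/59407656.

The regular C-fraction coefficients are [31/29, 4697/12648, -14069017/59407656].


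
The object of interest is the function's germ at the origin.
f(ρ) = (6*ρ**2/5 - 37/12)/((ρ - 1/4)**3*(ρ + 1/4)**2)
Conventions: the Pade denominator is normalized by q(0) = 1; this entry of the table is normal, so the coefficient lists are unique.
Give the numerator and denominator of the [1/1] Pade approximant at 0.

The Pade approximant has numerator coefficients [9472/3, -374272/15]; denominator coefficients [1, -2202/185].

Taylor coefficients needed (expand at 0): a_0 = 9472/3, a_1 = 37888/3, a_2 = 751616/5.
Write the denominator as Q(ρ) = 1 + q1*ρ. Requiring Q*f - P = O(ρ^3) with deg P <= 1 kills the coefficients of ρ^2..ρ^2 in Q*f:
  ρ^2: a_2 + q1*a_1 = 0, i.e. 751616/5 + (37888/3)*q1 = 0.
Solving this linear system: q1 = -2202/185.
The numerator is Q*f truncated at degree 1: P0 = a_0 = 9472/3; P1 = a_1 + q1*a_0 = -374272/15.


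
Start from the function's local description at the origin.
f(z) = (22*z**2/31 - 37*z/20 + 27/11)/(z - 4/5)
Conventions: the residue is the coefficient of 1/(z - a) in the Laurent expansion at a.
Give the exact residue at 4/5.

At the order-1 pole 4/5 set g(z) = (z - (4/5))*f(z) = 22*z**2/31 - 37*z/20 + 27/11.
Simple pole: residue = g(a) at a = 4/5, which is 2436/1705.

The residue is 2436/1705.


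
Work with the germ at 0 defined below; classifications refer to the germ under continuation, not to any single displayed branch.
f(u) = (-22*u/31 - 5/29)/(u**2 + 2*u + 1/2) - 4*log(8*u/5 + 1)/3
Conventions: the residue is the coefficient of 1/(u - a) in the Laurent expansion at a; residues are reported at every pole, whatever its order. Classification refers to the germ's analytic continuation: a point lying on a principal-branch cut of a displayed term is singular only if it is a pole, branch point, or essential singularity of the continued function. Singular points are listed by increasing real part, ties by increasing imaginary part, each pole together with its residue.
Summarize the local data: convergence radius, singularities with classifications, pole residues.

Radius of convergence at 0: 1 - (1/2)*sqrt(2).
At -1 - (1/2)*sqrt(2): a pole of order 1; residue -11/31 - (483/1798)*sqrt(2).
At -5/8: a logarithmic branch point.
At -1 + (1/2)*sqrt(2): a pole of order 1; residue -11/31 + (483/1798)*sqrt(2).

Denominator factor (u**2 + 2*u + 1/2): discriminant 2, real irrational roots -1 + (1/2)*sqrt(2) and -1 - (1/2)*sqrt(2); poles of order 1, moduli 1 - (1/2)*sqrt(2) and 1 + (1/2)*sqrt(2).
Branch term (-4/3)*log(1 - u/(-5/8)): its argument vanishes at u = -5/8, a logarithmic branch point, modulus 5/8.
The radius of convergence is the smallest modulus among the singular points: 1 - (1/2)*sqrt(2).
The branch term is analytic at -1 - (1/2)*sqrt(2) and contributes nothing to the residue; only the rational part matters.
The factor u**2 + 2*u + 1/2 splits as (u - a)(u - a') with a = -1 - (1/2)*sqrt(2), a' = -1 + (1/2)*sqrt(2). At the order-1 pole a set g(u) = (u - a)*(rational part) = [-22*u/31 - 5/29] / (u - a').
Simple pole: residue = g(a) at a = -1 - (1/2)*sqrt(2), which is -11/31 - (483/1798)*sqrt(2).
The branch term is analytic at -1 + (1/2)*sqrt(2) and contributes nothing to the residue; only the rational part matters.
The factor u**2 + 2*u + 1/2 splits as (u - a)(u - a') with a = -1 + (1/2)*sqrt(2), a' = -1 - (1/2)*sqrt(2). At the order-1 pole a set g(u) = (u - a)*(rational part) = [-22*u/31 - 5/29] / (u - a').
Simple pole: residue = g(a) at a = -1 + (1/2)*sqrt(2), which is -11/31 + (483/1798)*sqrt(2).
List the singular points by increasing real part (a conjugate pair: the negative imaginary part first).


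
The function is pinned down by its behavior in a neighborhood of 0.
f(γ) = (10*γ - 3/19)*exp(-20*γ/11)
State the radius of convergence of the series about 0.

The factor exp(-20*γ/11) is entire and contributes no finite singular point.
The polynomial part has no poles.
No finite singular points: the Taylor series at 0 converges everywhere.

The radius of convergence is infinite.


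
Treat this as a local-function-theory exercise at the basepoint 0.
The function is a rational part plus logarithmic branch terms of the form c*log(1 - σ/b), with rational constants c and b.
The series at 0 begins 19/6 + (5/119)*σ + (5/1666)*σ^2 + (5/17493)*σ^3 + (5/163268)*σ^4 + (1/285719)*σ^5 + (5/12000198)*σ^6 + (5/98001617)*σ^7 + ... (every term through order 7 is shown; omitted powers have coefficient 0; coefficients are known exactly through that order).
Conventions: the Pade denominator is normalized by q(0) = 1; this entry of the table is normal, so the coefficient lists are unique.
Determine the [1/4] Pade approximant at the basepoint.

The Pade approximant has numerator coefficients [19/6, -1646819498/4731891605]; denominator coefficients [1, -4897758/39763795, 267537/389685191, 47366/2727796337, 21603/38189148718].

Taylor coefficients needed (read off): a_0 = 19/6, a_1 = 5/119, a_2 = 5/1666, a_3 = 5/17493, a_4 = 5/163268, a_5 = 1/285719.
Write the denominator as Q(σ) = 1 + q1*σ + q2*σ^2 + q3*σ^3 + q4*σ^4. Requiring Q*f - P = O(σ^6) with deg P <= 1 kills the coefficients of σ^2..σ^5 in Q*f:
  σ^2: a_2 + q1*a_1 + q2*a_0 = 0, i.e. 5/1666 + (5/119)*q1 + (19/6)*q2 = 0.
  σ^3: a_3 + q1*a_2 + q2*a_1 + q3*a_0 = 0, i.e. 5/17493 + (5/1666)*q1 + (5/119)*q2 + (19/6)*q3 = 0.
  σ^4: a_4 + q1*a_3 + q2*a_2 + q3*a_1 + q4*a_0 = 0, i.e. 5/163268 + (5/17493)*q1 + (5/1666)*q2 + (5/119)*q3 + (19/6)*q4 = 0.
  σ^5: a_5 + q1*a_4 + q2*a_3 + q3*a_2 + q4*a_1 = 0, i.e. 1/285719 + (5/163268)*q1 + (5/17493)*q2 + (5/1666)*q3 + (5/119)*q4 = 0.
Solving this linear system: q1 = -4897758/39763795, q2 = 267537/389685191, q3 = 47366/2727796337, q4 = 21603/38189148718.
The numerator is Q*f truncated at degree 1: P0 = a_0 = 19/6; P1 = a_1 + q1*a_0 = -1646819498/4731891605.


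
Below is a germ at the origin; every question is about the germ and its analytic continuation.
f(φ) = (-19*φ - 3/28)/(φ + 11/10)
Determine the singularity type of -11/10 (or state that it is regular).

The point is a pole of order 1.

The denominator factor φ + 11/10 vanishes at -11/10 and appears to the power 1; the numerator there equals 2911/140, nonzero, and no other factor vanishes.
Hence a pole whose order is the multiplicity, 1.


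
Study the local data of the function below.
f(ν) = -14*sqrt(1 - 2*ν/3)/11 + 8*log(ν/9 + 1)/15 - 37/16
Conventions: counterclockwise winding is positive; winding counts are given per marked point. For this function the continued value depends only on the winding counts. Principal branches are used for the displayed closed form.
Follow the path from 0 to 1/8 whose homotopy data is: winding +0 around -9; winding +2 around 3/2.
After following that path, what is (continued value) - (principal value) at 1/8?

The rational part is single-valued and drops out of the difference; each branch term changes only by its own monodromy.
(-14/11)*sqrt(1 - ν/(3/2)): winding +2 is even, the square root returns to the same sheet, contribution 0.
(8/15)*log(1 - ν/(-9)): winding 0 around -9, so this term returns to its principal value, contribution 0.
Summing the contributions at ν = 1/8 gives 0.

Continued minus principal equals 0.


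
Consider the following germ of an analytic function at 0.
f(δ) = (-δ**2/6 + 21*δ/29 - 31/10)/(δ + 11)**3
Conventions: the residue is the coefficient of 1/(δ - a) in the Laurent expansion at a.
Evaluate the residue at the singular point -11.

The residue is -1/6.

At the order-3 pole -11 set g(δ) = (δ - (-11))^3*f(δ) = -δ**2/6 + 21*δ/29 - 31/10.
Order-3 pole: residue = g''(a)/2; g''(-11) = -1/3, so the residue is -1/6.


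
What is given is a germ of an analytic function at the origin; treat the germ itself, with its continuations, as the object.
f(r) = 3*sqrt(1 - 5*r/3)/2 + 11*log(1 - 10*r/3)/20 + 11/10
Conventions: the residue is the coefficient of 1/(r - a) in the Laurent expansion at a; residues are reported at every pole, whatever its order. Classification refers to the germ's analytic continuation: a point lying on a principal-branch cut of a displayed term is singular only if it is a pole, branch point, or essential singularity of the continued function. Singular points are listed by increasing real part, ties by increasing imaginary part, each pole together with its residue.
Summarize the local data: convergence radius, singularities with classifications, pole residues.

Radius of convergence at 0: 3/10.
At 3/10: a logarithmic branch point.
At 3/5: an algebraic (square-root) branch point.

Branch term (11/20)*log(1 - r/(3/10)): its argument vanishes at r = 3/10, a logarithmic branch point, modulus 3/10.
Branch term (3/2)*sqrt(1 - r/(3/5)): its argument vanishes at r = 3/5, a square-root branch point, modulus 3/5.
The radius of convergence is the smallest modulus among the singular points: 3/10.
List the singular points by increasing real part (a conjugate pair: the negative imaginary part first).


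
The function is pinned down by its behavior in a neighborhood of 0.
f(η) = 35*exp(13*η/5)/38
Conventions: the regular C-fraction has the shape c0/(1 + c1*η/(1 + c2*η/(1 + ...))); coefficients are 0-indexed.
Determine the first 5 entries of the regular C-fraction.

Taylor coefficients (expand at 0): a_0 = 35/38, a_1 = 91/38, a_2 = 1183/380, a_3 = 15379/5700, a_4 = 199927/114000.
c0 = a_0 = 35/38. Peel one level at a time: if S = 1 + c*η/S' with S'(0) = 1, then c is the η-coefficient of S and S' = c*η/(S - 1).
S_1 = c0/f = 1 + (-13/5)*η + (169/50)*η^2 + ...; c1 = -13/5.
S_2 = c1*η/(S_1 - 1) = 1 + (13/10)*η + (169/300)*η^2 + ...; c2 = 13/10.
S_3 = c2*η/(S_2 - 1) = 1 + (-13/30)*η + (169/900)*η^2 + ...; c3 = -13/30.
S_4 = c3*η/(S_3 - 1) = 1 + (13/30)*η + ...; c4 = 13/30.

The regular C-fraction coefficients are [35/38, -13/5, 13/10, -13/30, 13/30].


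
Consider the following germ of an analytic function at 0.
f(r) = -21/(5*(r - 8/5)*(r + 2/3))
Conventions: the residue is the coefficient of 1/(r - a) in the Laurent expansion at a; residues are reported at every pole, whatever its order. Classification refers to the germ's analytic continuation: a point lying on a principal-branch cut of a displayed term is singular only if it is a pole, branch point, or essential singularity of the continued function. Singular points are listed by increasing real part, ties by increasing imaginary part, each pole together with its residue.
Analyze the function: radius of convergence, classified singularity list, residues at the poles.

Denominator factor (r + 2/3): pole of order 1 at -2/3, modulus 2/3.
Denominator factor (r - 8/5): pole of order 1 at 8/5, modulus 8/5.
The radius of convergence is the smallest modulus among the singular points: 2/3.
At the order-1 pole -2/3 set g(r) = (r - (-2/3))*f(r) = -21/(5*(r - 8/5)).
Simple pole: residue = g(a) at a = -2/3, which is 63/34.
At the order-1 pole 8/5 set g(r) = (r - (8/5))*f(r) = -21/(5*(r + 2/3)).
Simple pole: residue = g(a) at a = 8/5, which is -63/34.
List the singular points by increasing real part (a conjugate pair: the negative imaginary part first).

Radius of convergence at 0: 2/3.
At -2/3: a pole of order 1; residue 63/34.
At 8/5: a pole of order 1; residue -63/34.


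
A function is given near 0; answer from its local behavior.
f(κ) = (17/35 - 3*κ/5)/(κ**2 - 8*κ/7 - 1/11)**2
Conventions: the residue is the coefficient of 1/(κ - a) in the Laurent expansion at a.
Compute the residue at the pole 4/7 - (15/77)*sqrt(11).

The residue is (539/13500)*sqrt(11).

The factor κ**2 - 8*κ/7 - 1/11 splits as (κ - a)(κ - a') with a = 4/7 - (15/77)*sqrt(11), a' = 4/7 + (15/77)*sqrt(11). At the order-2 pole a set g(κ) = (κ - a)^2*f(κ) = [17/35 - 3*κ/5] / (κ - a')^2.
Order-2 pole: residue = g'(a); g'(4/7 - (15/77)*sqrt(11)) = (539/13500)*sqrt(11), so the residue is (539/13500)*sqrt(11).


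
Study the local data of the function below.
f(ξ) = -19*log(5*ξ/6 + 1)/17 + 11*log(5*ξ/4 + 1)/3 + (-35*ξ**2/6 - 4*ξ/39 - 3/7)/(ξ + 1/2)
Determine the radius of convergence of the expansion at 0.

Denominator factor (ξ + 1/2): pole of order 1 at -1/2, modulus 1/2.
Branch term (-19/17)*log(1 - ξ/(-6/5)): its argument vanishes at ξ = -6/5, a logarithmic branch point, modulus 6/5.
Branch term (11/3)*log(1 - ξ/(-4/5)): its argument vanishes at ξ = -4/5, a logarithmic branch point, modulus 4/5.
The radius of convergence is the smallest modulus among the singular points: 1/2.

The radius of convergence is 1/2.


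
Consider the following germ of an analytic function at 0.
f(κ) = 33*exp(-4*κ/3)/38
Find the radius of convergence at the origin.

The factor exp(-4*κ/3) is entire and contributes no finite singular point.
The polynomial part has no poles.
No finite singular points: the Taylor series at 0 converges everywhere.

The radius of convergence is infinite.


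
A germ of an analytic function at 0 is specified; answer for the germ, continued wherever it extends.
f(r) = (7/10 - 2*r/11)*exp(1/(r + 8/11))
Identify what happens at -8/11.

The point is an essential singularity.

The exponent 1/(r - (-8/11)) has a pole at -8/11, so exp(1/(r - (-8/11))) takes every nonzero value near it: an essential singularity (not a pole of any order).


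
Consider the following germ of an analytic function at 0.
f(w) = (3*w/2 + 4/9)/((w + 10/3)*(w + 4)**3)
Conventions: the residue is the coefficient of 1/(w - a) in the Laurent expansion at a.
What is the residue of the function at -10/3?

The residue is -123/8.

At the order-1 pole -10/3 set g(w) = (w - (-10/3))*f(w) = (3*w/2 + 4/9)/(w + 4)**3.
Simple pole: residue = g(a) at a = -10/3, which is -123/8.


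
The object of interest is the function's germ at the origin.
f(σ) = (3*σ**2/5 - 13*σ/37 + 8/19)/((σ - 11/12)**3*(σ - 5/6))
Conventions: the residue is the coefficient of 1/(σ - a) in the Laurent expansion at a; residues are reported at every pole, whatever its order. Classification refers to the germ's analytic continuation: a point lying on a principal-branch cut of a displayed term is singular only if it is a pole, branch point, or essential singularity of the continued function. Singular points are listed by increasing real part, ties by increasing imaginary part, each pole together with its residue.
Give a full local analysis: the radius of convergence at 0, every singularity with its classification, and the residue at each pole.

Denominator factor (σ - 11/12)^3: pole of order 3 at 11/12, modulus 11/12.
Denominator factor (σ - 5/6): pole of order 1 at 5/6, modulus 5/6.
The radius of convergence is the smallest modulus among the singular points: 5/6.
At the order-1 pole 5/6 set g(σ) = (σ - (5/6))*f(σ) = (3*σ**2/5 - 13*σ/37 + 8/19)/(σ - 11/12)**3.
Simple pole: residue = g(a) at a = 5/6, which is -661968/703.
At the order-3 pole 11/12 set g(σ) = (σ - (11/12))^3*f(σ) = (3*σ**2/5 - 13*σ/37 + 8/19)/(σ - 5/6).
Order-3 pole: residue = g''(a)/2; g''(11/12) = 1323936/703, so the residue is 661968/703.
List the singular points by increasing real part (a conjugate pair: the negative imaginary part first).

Radius of convergence at 0: 5/6.
At 5/6: a pole of order 1; residue -661968/703.
At 11/12: a pole of order 3; residue 661968/703.
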